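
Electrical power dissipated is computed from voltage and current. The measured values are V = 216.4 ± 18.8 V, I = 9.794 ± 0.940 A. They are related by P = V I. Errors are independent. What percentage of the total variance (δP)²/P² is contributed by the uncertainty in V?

45.0%

(δP/P)² = (1·δV/V)² + (1·δI/I)²
  V term: (1×0.0869)² = 0.00755
  I term: (1×0.0960)² = 0.00921
Total = 0.0168. Share from V = 0.00755/0.0168 = 0.450.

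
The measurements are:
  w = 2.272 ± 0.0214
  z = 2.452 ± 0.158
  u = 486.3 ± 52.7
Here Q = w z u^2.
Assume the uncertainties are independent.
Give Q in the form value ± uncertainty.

(1.317 ± 0.298) × 10^6

For a monomial Q ∝ w, z, u^2, fractional errors add in quadrature:
  (1·δw/w)² = (1×0.00942)² = 8.87e-05;  (1·δz/z)² = (1×0.0644)² = 0.00415;  (2·δu/u)² = (2×0.108)² = 0.0470
δQ/Q = √(0.0512) = 0.226
Q = 1.317e+06, so δQ = 0.226 × 1.317e+06 = 2.98e+05.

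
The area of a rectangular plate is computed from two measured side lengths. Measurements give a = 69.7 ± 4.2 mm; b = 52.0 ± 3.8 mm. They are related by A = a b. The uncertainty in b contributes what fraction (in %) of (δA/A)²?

(δA/A)² = (1·δa/a)² + (1·δb/b)²
  a term: (1×0.0603)² = 0.00363
  b term: (1×0.0731)² = 0.00534
Total = 0.00897. Share from b = 0.00534/0.00897 = 0.595.

59.5%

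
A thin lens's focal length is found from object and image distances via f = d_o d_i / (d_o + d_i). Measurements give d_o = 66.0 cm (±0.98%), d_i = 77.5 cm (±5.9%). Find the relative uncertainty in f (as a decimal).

∂f/∂d_o = (d_i/(d_o+d_i))² = 0.292;  ∂f/∂d_i = (d_o/(d_o+d_i))² = 0.212
δf = √((∂f/∂d_o · δd_o)² + (∂f/∂d_i · δd_i)²) = √(0.0356 + 0.936) = 0.985 cm
f = 35.6 cm, so δf/f = 0.985/35.6 = 0.0276.

0.0276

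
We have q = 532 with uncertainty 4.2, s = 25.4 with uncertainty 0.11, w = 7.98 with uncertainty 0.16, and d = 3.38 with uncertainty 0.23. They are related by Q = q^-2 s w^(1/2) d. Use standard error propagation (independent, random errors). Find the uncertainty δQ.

6.06e-05

Q is a product of powers, so relative uncertainties combine in quadrature:
  (-2·δq/q)² = (-2×0.00789)² = 0.000249;  (1·δs/s)² = (1×0.00433)² = 1.88e-05;  (½·δw/w)² = (0.5×0.0201)² = 0.000101;  (1·δd/d)² = (1×0.0680)² = 0.00463
δQ/Q = √(0.00500) = 0.0707
Q = 0.000857, so δQ = 0.0707 × 0.000857 = 6.06e-05.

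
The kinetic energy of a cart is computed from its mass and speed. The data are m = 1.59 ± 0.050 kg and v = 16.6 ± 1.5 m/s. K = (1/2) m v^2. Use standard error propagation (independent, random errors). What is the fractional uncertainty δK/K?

For a monomial K ∝ m, v^2, fractional errors add in quadrature:
  (1·δm/m)² = (1×0.0314)² = 0.000989;  (2·δv/v)² = (2×0.0904)² = 0.0327
δK/K = √(0.0336) = 0.183

0.183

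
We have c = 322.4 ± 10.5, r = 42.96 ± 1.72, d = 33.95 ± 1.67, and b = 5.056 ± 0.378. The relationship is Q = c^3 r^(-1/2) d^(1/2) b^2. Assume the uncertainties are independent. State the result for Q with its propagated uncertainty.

(7.615 ± 1.38) × 10^8

Q is a product of powers, so relative uncertainties combine in quadrature:
  (3·δc/c)² = (3×0.0326)² = 0.00955;  (−½·δr/r)² = (-0.5×0.0400)² = 0.000401;  (½·δd/d)² = (0.5×0.0492)² = 0.000605;  (2·δb/b)² = (2×0.0748)² = 0.0224
δQ/Q = √(0.0329) = 0.181
Q = 7.615e+08, so δQ = 0.181 × 7.615e+08 = 1.38e+08.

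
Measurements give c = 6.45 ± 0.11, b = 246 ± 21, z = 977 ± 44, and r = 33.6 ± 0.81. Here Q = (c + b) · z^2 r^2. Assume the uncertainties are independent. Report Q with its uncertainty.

Let u = c + b = 252. δu = √(δc² + δb²) = √(0.0121 + 441) = 21.0, so δu/u = 0.0832.
Q is then a monomial in u, z, r:
δQ/Q = √((δu/u)² + (2·δz/z)² + (2·δr/r)²) = √(0.00692 + 0.00811 + 0.00232) = 0.132
Q = 2.72e+11, so δQ = 0.132 × 2.72e+11 = 3.58e+10.

(2.72 ± 0.358) × 10^11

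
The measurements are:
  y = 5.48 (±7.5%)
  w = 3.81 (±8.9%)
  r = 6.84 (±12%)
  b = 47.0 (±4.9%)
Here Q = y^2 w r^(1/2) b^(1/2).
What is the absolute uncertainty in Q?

382

Products/powers → add relative errors in quadrature, weighted by exponent:
  (2·δy/y)² = (2×0.0750)² = 0.0225;  (1·δw/w)² = (1×0.0890)² = 0.00792;  (½·δr/r)² = (0.5×0.120)² = 0.00360;  (½·δb/b)² = (0.5×0.0490)² = 0.000600
δQ/Q = √(0.0346) = 0.186
Q = 2050, so δQ = 0.186 × 2050 = 382.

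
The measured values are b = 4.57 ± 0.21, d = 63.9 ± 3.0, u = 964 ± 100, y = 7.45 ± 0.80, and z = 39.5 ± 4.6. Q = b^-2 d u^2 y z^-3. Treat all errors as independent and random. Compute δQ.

Products/powers → add relative errors in quadrature, weighted by exponent:
  (-2·δb/b)² = (-2×0.0460)² = 0.00845;  (1·δd/d)² = (1×0.0469)² = 0.00220;  (2·δu/u)² = (2×0.104)² = 0.0430;  (1·δy/y)² = (1×0.107)² = 0.0115;  (-3·δz/z)² = (-3×0.116)² = 0.122
δQ/Q = √(0.187) = 0.433
Q = 344, so δQ = 0.433 × 344 = 149.

149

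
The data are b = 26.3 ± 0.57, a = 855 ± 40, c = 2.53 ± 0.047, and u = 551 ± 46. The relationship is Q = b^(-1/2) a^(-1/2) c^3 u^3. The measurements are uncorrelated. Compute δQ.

4.66e+06

Each factor contributes (exponent × relative error)² to (δQ/Q)²:
  (−½·δb/b)² = (-0.5×0.0217)² = 0.000117;  (−½·δa/a)² = (-0.5×0.0468)² = 0.000547;  (3·δc/c)² = (3×0.0186)² = 0.00311;  (3·δu/u)² = (3×0.0835)² = 0.0627
δQ/Q = √(0.0665) = 0.258
Q = 1.81e+07, so δQ = 0.258 × 1.81e+07 = 4.66e+06.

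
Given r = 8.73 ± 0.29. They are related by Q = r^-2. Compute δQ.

Q is a product of powers, so relative uncertainties combine in quadrature:
  (-2·δr/r)² = (-2×0.0332)² = 0.00441
δQ/Q = √(0.00441) = 0.0664
Q = 0.0131, so δQ = 0.0664 × 0.0131 = 0.000872.

0.000872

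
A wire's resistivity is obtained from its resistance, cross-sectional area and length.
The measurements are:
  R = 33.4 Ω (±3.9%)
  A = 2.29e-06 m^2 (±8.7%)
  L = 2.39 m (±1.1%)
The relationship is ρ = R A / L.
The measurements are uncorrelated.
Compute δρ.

Each factor contributes (exponent × relative error)² to (δρ/ρ)²:
  (1·δR/R)² = (1×0.0390)² = 0.00152;  (1·δA/A)² = (1×0.0870)² = 0.00757;  (-1·δL/L)² = (-1×0.0110)² = 0.000121
δρ/ρ = √(0.00921) = 0.0960
ρ = 3.2e-05 Ω·m, so δρ = 0.0960 × 3.2e-05 = 3.07e-06 Ω·m.

3.07e-06 Ω·m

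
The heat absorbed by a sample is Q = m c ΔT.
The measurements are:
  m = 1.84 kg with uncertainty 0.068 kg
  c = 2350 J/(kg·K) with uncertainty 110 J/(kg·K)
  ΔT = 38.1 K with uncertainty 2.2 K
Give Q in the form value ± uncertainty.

(1.65 ± 0.137) × 10^5 J

Since Q is a product/quotient, work with relative uncertainties:
  (1·δm/m)² = (1×0.0370)² = 0.00137;  (1·δc/c)² = (1×0.0468)² = 0.00219;  (1·δΔT/ΔT)² = (1×0.0577)² = 0.00333
δQ/Q = √(0.00689) = 0.0830
Q = 1.65e+05 J, so δQ = 0.0830 × 1.65e+05 = 13700 J.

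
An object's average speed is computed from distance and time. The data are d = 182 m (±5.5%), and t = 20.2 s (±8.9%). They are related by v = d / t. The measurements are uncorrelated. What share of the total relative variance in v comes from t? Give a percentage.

(δv/v)² = (1·δd/d)² + (-1·δt/t)²
  d term: (1×0.0550)² = 0.00302
  t term: (-1×0.0890)² = 0.00792
Total = 0.0109. Share from t = 0.00792/0.0109 = 0.724.

72.4%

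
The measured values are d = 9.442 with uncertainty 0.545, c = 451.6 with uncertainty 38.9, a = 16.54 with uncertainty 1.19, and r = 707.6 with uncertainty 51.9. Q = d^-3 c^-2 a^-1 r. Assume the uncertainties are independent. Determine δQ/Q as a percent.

26.5%

Relative error in a monomial: (δQ/Q)² = Σ (nᵢ · δxᵢ/xᵢ)².
  (-3·δd/d)² = (-3×0.0577)² = 0.0300;  (-2·δc/c)² = (-2×0.0861)² = 0.0297;  (-1·δa/a)² = (-1×0.0719)² = 0.00518;  (1·δr/r)² = (1×0.0733)² = 0.00538
δQ/Q = √(0.0702) = 0.265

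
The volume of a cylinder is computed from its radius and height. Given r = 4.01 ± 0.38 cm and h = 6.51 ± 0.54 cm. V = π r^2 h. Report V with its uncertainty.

Relative error in a monomial: (δV/V)² = Σ (nᵢ · δxᵢ/xᵢ)².
  (2·δr/r)² = (2×0.0948)² = 0.0359;  (1·δh/h)² = (1×0.0829)² = 0.00688
δV/V = √(0.0428) = 0.207
V = 329 cm^3, so δV = 0.207 × 329 = 68.0 cm^3.

329 ± 68.0 cm^3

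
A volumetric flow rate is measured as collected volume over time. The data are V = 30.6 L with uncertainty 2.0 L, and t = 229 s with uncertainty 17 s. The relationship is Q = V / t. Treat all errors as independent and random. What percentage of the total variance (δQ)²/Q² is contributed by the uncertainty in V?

43.7%

(δQ/Q)² = (1·δV/V)² + (-1·δt/t)²
  V term: (1×0.0654)² = 0.00427
  t term: (-1×0.0742)² = 0.00551
Total = 0.00978. Share from V = 0.00427/0.00978 = 0.437.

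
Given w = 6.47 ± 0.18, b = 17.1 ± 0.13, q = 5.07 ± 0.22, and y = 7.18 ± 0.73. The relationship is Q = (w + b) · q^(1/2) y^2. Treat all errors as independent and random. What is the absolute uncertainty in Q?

560

Let u = w + b = 23.6. δu = √(δw² + δb²) = √(0.0324 + 0.0169) = 0.222, so δu/u = 0.00942.
Q is then a monomial in u, q, y:
δQ/Q = √((δu/u)² + (½·δq/q)² + (2·δy/y)²) = √(8.87e-05 + 0.000471 + 0.0413) = 0.205
Q = 2740, so δQ = 0.205 × 2740 = 560.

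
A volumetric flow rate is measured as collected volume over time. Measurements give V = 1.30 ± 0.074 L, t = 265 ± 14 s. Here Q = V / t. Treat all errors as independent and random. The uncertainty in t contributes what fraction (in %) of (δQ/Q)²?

46.3%

(δQ/Q)² = (1·δV/V)² + (-1·δt/t)²
  V term: (1×0.0569)² = 0.00324
  t term: (-1×0.0528)² = 0.00279
Total = 0.00603. Share from t = 0.00279/0.00603 = 0.463.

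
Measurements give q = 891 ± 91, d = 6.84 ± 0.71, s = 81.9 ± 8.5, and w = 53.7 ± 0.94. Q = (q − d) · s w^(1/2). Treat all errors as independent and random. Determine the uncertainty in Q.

77700

Let u = q − d = 884. δu = √(δq² + δd²) = √(8280 + 0.504) = 91.0, so δu/u = 0.103.
Q is then a monomial in u, s, w:
δQ/Q = √((δu/u)² + (1·δs/s)² + (½·δw/w)²) = √(0.0106 + 0.0108 + 7.66e-05) = 0.146
Q = 5.31e+05, so δQ = 0.146 × 5.31e+05 = 77700.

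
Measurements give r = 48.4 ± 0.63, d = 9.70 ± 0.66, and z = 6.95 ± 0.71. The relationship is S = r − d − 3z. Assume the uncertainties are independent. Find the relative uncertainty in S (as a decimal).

0.130

For a sum/difference, combine absolute errors in quadrature:
  (δr)² = 0.397;  (δd)² = 0.436;  (3·δz)² = 4.54
δS = √(5.37) = 2.32
S = 17.8, so δS/S = 2.32/17.8 = 0.130.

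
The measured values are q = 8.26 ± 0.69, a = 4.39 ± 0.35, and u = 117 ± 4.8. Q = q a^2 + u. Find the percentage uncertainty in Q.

Let p = q·a^2 = 159. δp/p = √((1·δq/q)² + (2·δa/a)²) = √(0.00698 + 0.0254) = 0.180, so δp = 28.7.
Q = p + u: δQ = √(δp² + δu²) = √(821 + 23.0) = 29.1
Q = 276, so δQ/Q = 29.1/276 = 0.105.

10.5%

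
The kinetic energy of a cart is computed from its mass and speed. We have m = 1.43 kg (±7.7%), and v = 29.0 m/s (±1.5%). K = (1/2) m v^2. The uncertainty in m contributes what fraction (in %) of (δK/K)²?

86.8%

(δK/K)² = (1·δm/m)² + (2·δv/v)²
  m term: (1×0.0770)² = 0.00593
  v term: (2×0.0150)² = 0.000900
Total = 0.00683. Share from m = 0.00593/0.00683 = 0.868.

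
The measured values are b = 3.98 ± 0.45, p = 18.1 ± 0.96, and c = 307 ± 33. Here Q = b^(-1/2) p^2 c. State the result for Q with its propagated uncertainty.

50400 ± 8130

Q is a product of powers, so relative uncertainties combine in quadrature:
  (−½·δb/b)² = (-0.5×0.113)² = 0.00320;  (2·δp/p)² = (2×0.0530)² = 0.0113;  (1·δc/c)² = (1×0.107)² = 0.0116
δQ/Q = √(0.0260) = 0.161
Q = 50400, so δQ = 0.161 × 50400 = 8130.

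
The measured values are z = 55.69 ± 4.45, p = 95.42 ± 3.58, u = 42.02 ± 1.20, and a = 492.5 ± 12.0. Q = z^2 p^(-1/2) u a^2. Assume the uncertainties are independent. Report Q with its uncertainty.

(3.236 ± 0.552) × 10^9

Since Q is a product/quotient, work with relative uncertainties:
  (2·δz/z)² = (2×0.0799)² = 0.0255;  (−½·δp/p)² = (-0.5×0.0375)² = 0.000352;  (1·δu/u)² = (1×0.0286)² = 0.000816;  (2·δa/a)² = (2×0.0244)² = 0.00237
δQ/Q = √(0.0291) = 0.171
Q = 3.236e+09, so δQ = 0.171 × 3.236e+09 = 5.52e+08.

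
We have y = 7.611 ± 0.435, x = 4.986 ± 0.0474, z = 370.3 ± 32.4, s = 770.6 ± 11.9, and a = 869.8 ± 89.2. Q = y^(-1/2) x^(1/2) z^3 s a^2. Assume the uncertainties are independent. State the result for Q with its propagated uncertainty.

Products/powers → add relative errors in quadrature, weighted by exponent:
  (−½·δy/y)² = (-0.5×0.0572)² = 0.000817;  (½·δx/x)² = (0.5×0.00951)² = 2.26e-05;  (3·δz/z)² = (3×0.0875)² = 0.0689;  (1·δs/s)² = (1×0.0154)² = 0.000238;  (2·δa/a)² = (2×0.103)² = 0.0421
δQ/Q = √(0.112) = 0.335
Q = 2.396e+16, so δQ = 0.335 × 2.396e+16 = 8.02e+15.

(2.396 ± 0.802) × 10^16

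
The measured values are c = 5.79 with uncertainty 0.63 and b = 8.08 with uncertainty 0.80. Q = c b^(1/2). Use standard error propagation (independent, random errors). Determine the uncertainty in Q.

For a monomial Q ∝ c, b^(1/2), fractional errors add in quadrature:
  (1·δc/c)² = (1×0.109)² = 0.0118;  (½·δb/b)² = (0.5×0.0990)² = 0.00245
δQ/Q = √(0.0143) = 0.120
Q = 16.5, so δQ = 0.120 × 16.5 = 1.97.

1.97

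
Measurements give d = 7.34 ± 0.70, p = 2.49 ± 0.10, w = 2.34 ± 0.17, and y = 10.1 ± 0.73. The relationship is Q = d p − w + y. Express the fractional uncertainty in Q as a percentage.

Let h = d·p = 18.3. δh/h = √((1·δd/d)² + (1·δp/p)²) = √(0.00910 + 0.00161) = 0.103, so δh = 1.89.
Q = h − w + y: δQ = √(δh² + δw² + δy²) = √(3.58 + 0.0289 + 0.533) = 2.03
Q = 26.0, so δQ/Q = 2.03/26.0 = 0.0781.

7.81%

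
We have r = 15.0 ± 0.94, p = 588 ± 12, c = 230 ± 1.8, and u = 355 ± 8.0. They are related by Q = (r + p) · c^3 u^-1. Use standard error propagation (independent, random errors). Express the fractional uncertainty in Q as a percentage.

Let w = r + p = 603. δw = √(δr² + δp²) = √(0.884 + 144) = 12.0, so δw/w = 0.0200.
Q is then a monomial in w, c, u:
δQ/Q = √((δw/w)² + (3·δc/c)² + (-1·δu/u)²) = √(0.000398 + 0.000551 + 0.000508) = 0.0382

3.82%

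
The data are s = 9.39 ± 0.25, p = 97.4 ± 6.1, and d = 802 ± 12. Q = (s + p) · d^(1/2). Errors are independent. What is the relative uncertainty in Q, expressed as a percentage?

5.77%

Let u = s + p = 107. δu = √(δs² + δp²) = √(0.0625 + 37.2) = 6.11, so δu/u = 0.0572.
Q is then a monomial in u, d:
δQ/Q = √((δu/u)² + (½·δd/d)²) = √(0.00327 + 5.6e-05) = 0.0577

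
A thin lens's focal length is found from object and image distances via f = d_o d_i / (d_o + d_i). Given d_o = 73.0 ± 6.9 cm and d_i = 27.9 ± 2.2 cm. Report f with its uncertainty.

20.2 ± 1.27 cm

∂f/∂d_o = (d_i/(d_o+d_i))² = 0.0765;  ∂f/∂d_i = (d_o/(d_o+d_i))² = 0.523
δf = √((∂f/∂d_o · δd_o)² + (∂f/∂d_i · δd_i)²) = √(0.278 + 1.33) = 1.27 cm
f = 20.2 cm.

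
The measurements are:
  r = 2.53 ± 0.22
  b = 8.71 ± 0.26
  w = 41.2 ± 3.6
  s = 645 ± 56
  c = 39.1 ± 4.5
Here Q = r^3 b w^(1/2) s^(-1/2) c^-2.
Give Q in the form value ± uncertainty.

For a monomial Q ∝ r^3, b, w^(1/2), s^(-1/2), c^-2, fractional errors add in quadrature:
  (3·δr/r)² = (3×0.0870)² = 0.0681;  (1·δb/b)² = (1×0.0299)² = 0.000891;  (½·δw/w)² = (0.5×0.0874)² = 0.00191;  (−½·δs/s)² = (-0.5×0.0868)² = 0.00188;  (-2·δc/c)² = (-2×0.115)² = 0.0530
δQ/Q = √(0.126) = 0.355
Q = 0.0233, so δQ = 0.355 × 0.0233 = 0.00827.

0.0233 ± 0.00827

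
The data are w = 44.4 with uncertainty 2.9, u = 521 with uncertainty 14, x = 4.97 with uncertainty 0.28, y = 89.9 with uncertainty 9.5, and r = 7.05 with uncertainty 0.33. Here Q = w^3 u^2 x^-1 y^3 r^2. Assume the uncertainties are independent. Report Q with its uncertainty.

(1.73 ± 0.677) × 10^17

Products/powers → add relative errors in quadrature, weighted by exponent:
  (3·δw/w)² = (3×0.0653)² = 0.0384;  (2·δu/u)² = (2×0.0269)² = 0.00289;  (-1·δx/x)² = (-1×0.0563)² = 0.00317;  (3·δy/y)² = (3×0.106)² = 0.101;  (2·δr/r)² = (2×0.0468)² = 0.00876
δQ/Q = √(0.154) = 0.392
Q = 1.73e+17, so δQ = 0.392 × 1.73e+17 = 6.77e+16.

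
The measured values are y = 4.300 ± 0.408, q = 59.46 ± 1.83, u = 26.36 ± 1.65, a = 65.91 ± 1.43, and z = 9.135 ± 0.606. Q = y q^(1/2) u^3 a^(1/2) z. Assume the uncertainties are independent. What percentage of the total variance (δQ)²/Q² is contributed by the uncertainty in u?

(δQ/Q)² = (1·δy/y)² + (½·δq/q)² + (3·δu/u)² + (½·δa/a)² + (1·δz/z)²
  y term: (1×0.0949)² = 0.00900
  q term: (0.5×0.0308)² = 0.000237
  u term: (3×0.0626)² = 0.0353
  a term: (0.5×0.0217)² = 0.000118
  z term: (1×0.0663)² = 0.00440
Total = 0.0490. Share from u = 0.0353/0.0490 = 0.719.

71.9%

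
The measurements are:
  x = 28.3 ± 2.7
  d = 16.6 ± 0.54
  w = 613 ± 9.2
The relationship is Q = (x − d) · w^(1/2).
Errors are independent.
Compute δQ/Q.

0.235

Let u = x − d = 11.7. δu = √(δx² + δd²) = √(7.29 + 0.292) = 2.75, so δu/u = 0.235.
Q is then a monomial in u, w:
δQ/Q = √((δu/u)² + (½·δw/w)²) = √(0.0554 + 5.63e-05) = 0.235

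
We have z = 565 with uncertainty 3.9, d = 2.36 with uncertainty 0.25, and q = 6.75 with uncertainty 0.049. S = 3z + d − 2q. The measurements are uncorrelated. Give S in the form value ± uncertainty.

For a sum/difference, combine absolute errors in quadrature:
  (3·δz)² = 137;  (δd)² = 0.0625;  (2·δq)² = 0.00960
δS = √(137) = 11.7
S = 1680.

1680 ± 11.7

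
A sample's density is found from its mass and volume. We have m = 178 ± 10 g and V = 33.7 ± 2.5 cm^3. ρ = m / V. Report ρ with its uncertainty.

Since ρ is a product/quotient, work with relative uncertainties:
  (1·δm/m)² = (1×0.0562)² = 0.00316;  (-1·δV/V)² = (-1×0.0742)² = 0.00550
δρ/ρ = √(0.00866) = 0.0931
ρ = 5.28 g/cm^3, so δρ = 0.0931 × 5.28 = 0.492 g/cm^3.

5.28 ± 0.492 g/cm^3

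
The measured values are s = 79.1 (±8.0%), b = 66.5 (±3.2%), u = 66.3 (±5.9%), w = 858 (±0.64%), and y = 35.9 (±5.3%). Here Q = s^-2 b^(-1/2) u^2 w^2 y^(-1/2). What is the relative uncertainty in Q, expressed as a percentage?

Each factor contributes (exponent × relative error)² to (δQ/Q)²:
  (-2·δs/s)² = (-2×0.0800)² = 0.0256;  (−½·δb/b)² = (-0.5×0.0320)² = 0.000256;  (2·δu/u)² = (2×0.0590)² = 0.0139;  (2·δw/w)² = (2×0.00640)² = 0.000164;  (−½·δy/y)² = (-0.5×0.0530)² = 0.000702
δQ/Q = √(0.0406) = 0.202

20.2%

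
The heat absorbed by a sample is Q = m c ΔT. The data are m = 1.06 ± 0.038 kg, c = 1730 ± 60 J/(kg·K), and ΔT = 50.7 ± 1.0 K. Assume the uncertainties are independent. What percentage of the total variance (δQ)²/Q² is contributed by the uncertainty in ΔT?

(δQ/Q)² = (1·δm/m)² + (1·δc/c)² + (1·δΔT/ΔT)²
  m term: (1×0.0358)² = 0.00129
  c term: (1×0.0347)² = 0.00120
  ΔT term: (1×0.0197)² = 0.000389
Total = 0.00288. Share from ΔT = 0.000389/0.00288 = 0.135.

13.5%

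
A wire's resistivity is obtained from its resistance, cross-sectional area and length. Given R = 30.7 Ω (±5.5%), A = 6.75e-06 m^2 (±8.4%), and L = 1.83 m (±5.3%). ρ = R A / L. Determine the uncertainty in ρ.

1.29e-05 Ω·m

Since ρ is a product/quotient, work with relative uncertainties:
  (1·δR/R)² = (1×0.0550)² = 0.00302;  (1·δA/A)² = (1×0.0840)² = 0.00706;  (-1·δL/L)² = (-1×0.0530)² = 0.00281
δρ/ρ = √(0.0129) = 0.114
ρ = 0.000113 Ω·m, so δρ = 0.114 × 0.000113 = 1.29e-05 Ω·m.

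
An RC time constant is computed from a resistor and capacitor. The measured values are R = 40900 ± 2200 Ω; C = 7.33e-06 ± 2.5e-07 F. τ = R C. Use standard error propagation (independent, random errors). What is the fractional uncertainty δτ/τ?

0.0637

Relative error in a monomial: (δτ/τ)² = Σ (nᵢ · δxᵢ/xᵢ)².
  (1·δR/R)² = (1×0.0538)² = 0.00289;  (1·δC/C)² = (1×0.0341)² = 0.00116
δτ/τ = √(0.00406) = 0.0637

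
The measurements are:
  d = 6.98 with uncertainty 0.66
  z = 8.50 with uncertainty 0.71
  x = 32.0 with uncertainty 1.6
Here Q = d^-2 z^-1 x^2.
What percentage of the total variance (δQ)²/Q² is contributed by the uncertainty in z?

13.2%

(δQ/Q)² = (-2·δd/d)² + (-1·δz/z)² + (2·δx/x)²
  d term: (-2×0.0946)² = 0.0358
  z term: (-1×0.0835)² = 0.00698
  x term: (2×0.0500)² = 0.0100
Total = 0.0527. Share from z = 0.00698/0.0527 = 0.132.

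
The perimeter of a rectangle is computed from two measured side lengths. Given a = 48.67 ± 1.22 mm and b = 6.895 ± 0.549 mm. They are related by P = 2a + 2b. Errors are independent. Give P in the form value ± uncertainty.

111.1 ± 2.68 mm

For a sum/difference, combine absolute errors in quadrature:
  (2·δa)² = 5.95;  (2·δb)² = 1.21
δP = √(7.16) = 2.68 mm
P = 111.1 mm.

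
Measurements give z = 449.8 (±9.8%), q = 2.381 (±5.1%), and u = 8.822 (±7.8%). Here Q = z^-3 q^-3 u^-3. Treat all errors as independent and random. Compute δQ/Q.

0.406

Relative error in a monomial: (δQ/Q)² = Σ (nᵢ · δxᵢ/xᵢ)².
  (-3·δz/z)² = (-3×0.0980)² = 0.0864;  (-3·δq/q)² = (-3×0.0510)² = 0.0234;  (-3·δu/u)² = (-3×0.0780)² = 0.0548
δQ/Q = √(0.165) = 0.406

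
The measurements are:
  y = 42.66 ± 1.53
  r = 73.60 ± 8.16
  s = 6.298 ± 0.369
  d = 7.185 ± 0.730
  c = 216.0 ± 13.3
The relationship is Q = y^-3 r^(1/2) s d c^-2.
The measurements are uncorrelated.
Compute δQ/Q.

For a monomial Q ∝ y^-3, r^(1/2), s, d, c^-2, fractional errors add in quadrature:
  (-3·δy/y)² = (-3×0.0359)² = 0.0116;  (½·δr/r)² = (0.5×0.111)² = 0.00307;  (1·δs/s)² = (1×0.0586)² = 0.00343;  (1·δd/d)² = (1×0.102)² = 0.0103;  (-2·δc/c)² = (-2×0.0616)² = 0.0152
δQ/Q = √(0.0436) = 0.209

0.209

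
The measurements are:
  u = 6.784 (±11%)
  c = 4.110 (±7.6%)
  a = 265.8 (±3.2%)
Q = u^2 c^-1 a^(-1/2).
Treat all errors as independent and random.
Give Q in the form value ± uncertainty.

0.6868 ± 0.160

Each factor contributes (exponent × relative error)² to (δQ/Q)²:
  (2·δu/u)² = (2×0.110)² = 0.0484;  (-1·δc/c)² = (-1×0.0760)² = 0.00578;  (−½·δa/a)² = (-0.5×0.0320)² = 0.000256
δQ/Q = √(0.0544) = 0.233
Q = 0.6868, so δQ = 0.233 × 0.6868 = 0.160.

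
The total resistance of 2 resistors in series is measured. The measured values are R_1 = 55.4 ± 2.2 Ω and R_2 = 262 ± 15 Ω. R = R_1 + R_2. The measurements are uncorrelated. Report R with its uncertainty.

For a sum/difference, combine absolute errors in quadrature:
  (δR_1)² = 4.84;  (δR_2)² = 225
δR = √(230) = 15.2 Ω
R = 317 Ω.

317 ± 15.2 Ω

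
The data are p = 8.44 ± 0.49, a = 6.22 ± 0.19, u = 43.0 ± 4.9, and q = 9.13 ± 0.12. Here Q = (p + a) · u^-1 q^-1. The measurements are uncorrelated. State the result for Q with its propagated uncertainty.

Let w = p + a = 14.7. δw = √(δp² + δa²) = √(0.240 + 0.0361) = 0.526, so δw/w = 0.0358.
Q is then a monomial in w, u, q:
δQ/Q = √((δw/w)² + (-1·δu/u)² + (-1·δq/q)²) = √(0.00129 + 0.0130 + 0.000173) = 0.120
Q = 0.0373, so δQ = 0.120 × 0.0373 = 0.00449.

0.0373 ± 0.00449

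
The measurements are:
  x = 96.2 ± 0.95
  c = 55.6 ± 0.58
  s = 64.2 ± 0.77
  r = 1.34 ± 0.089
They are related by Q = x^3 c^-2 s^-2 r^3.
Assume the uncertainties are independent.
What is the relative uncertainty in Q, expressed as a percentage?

Products/powers → add relative errors in quadrature, weighted by exponent:
  (3·δx/x)² = (3×0.00988)² = 0.000878;  (-2·δc/c)² = (-2×0.0104)² = 0.000435;  (-2·δs/s)² = (-2×0.0120)² = 0.000575;  (3·δr/r)² = (3×0.0664)² = 0.0397
δQ/Q = √(0.0416) = 0.204

20.4%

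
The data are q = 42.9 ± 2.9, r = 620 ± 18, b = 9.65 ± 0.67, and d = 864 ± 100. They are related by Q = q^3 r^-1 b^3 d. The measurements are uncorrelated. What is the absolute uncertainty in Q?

Relative error in a monomial: (δQ/Q)² = Σ (nᵢ · δxᵢ/xᵢ)².
  (3·δq/q)² = (3×0.0676)² = 0.0411;  (-1·δr/r)² = (-1×0.0290)² = 0.000843;  (3·δb/b)² = (3×0.0694)² = 0.0434;  (1·δd/d)² = (1×0.116)² = 0.0134
δQ/Q = √(0.0988) = 0.314
Q = 9.89e+07, so δQ = 0.314 × 9.89e+07 = 3.11e+07.

3.11e+07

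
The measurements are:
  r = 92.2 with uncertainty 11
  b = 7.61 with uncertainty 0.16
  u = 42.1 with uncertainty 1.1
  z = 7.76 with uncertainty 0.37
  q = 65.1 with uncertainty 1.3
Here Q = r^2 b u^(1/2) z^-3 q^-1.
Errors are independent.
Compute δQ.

Relative error in a monomial: (δQ/Q)² = Σ (nᵢ · δxᵢ/xᵢ)².
  (2·δr/r)² = (2×0.119)² = 0.0569;  (1·δb/b)² = (1×0.0210)² = 0.000442;  (½·δu/u)² = (0.5×0.0261)² = 0.000171;  (-3·δz/z)² = (-3×0.0477)² = 0.0205;  (-1·δq/q)² = (-1×0.0200)² = 0.000399
δQ/Q = √(0.0784) = 0.280
Q = 13.8, so δQ = 0.280 × 13.8 = 3.86.

3.86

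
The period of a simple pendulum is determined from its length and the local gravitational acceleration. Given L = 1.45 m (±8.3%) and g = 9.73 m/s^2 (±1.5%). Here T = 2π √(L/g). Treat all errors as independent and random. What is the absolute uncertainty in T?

For a monomial T ∝ L^(1/2), g^(-1/2), fractional errors add in quadrature:
  (½·δL/L)² = (0.5×0.0830)² = 0.00172;  (−½·δg/g)² = (-0.5×0.0150)² = 5.62e-05
δT/T = √(0.00178) = 0.0422
T = 2.43 s, so δT = 0.0422 × 2.43 = 0.102 s.

0.102 s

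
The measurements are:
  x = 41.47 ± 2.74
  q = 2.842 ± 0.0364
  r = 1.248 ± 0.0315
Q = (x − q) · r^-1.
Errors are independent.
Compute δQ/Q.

Let u = x − q = 38.63. δu = √(δx² + δq²) = √(7.51 + 0.00132) = 2.74, so δu/u = 0.0709.
Q is then a monomial in u, r:
δQ/Q = √((δu/u)² + (-1·δr/r)²) = √(0.00503 + 0.000637) = 0.0753

0.0753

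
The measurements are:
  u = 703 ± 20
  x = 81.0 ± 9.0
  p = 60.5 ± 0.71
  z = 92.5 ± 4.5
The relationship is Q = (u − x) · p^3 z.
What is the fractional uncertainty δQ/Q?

0.0696

Let w = u − x = 622. δw = √(δu² + δx²) = √(400 + 81.0) = 21.9, so δw/w = 0.0353.
Q is then a monomial in w, p, z:
δQ/Q = √((δw/w)² + (3·δp/p)² + (1·δz/z)²) = √(0.00124 + 0.00124 + 0.00237) = 0.0696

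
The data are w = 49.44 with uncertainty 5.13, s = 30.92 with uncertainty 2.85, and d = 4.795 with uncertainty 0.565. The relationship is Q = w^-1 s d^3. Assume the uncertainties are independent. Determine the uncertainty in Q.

26.2

Q is a product of powers, so relative uncertainties combine in quadrature:
  (-1·δw/w)² = (-1×0.104)² = 0.0108;  (1·δs/s)² = (1×0.0922)² = 0.00850;  (3·δd/d)² = (3×0.118)² = 0.125
δQ/Q = √(0.144) = 0.380
Q = 68.95, so δQ = 0.380 × 68.95 = 26.2.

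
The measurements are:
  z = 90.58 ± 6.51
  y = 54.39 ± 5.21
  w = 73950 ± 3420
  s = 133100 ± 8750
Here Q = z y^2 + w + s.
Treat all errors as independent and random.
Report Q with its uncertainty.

475000 ± 55600

Let p = z·y^2 = 268000. δp/p = √((1·δz/z)² + (2·δy/y)²) = √(0.00517 + 0.0367) = 0.205, so δp = 54800.
Q = p + w + s: δQ = √(δp² + δw² + δs²) = √(3.01e+09 + 1.17e+07 + 7.66e+07) = 55600
Q = 475000.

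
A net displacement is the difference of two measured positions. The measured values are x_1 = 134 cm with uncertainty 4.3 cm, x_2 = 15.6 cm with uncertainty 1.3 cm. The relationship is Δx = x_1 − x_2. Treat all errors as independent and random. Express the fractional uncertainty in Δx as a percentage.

3.79%

For a sum/difference, combine absolute errors in quadrature:
  (δx_1)² = 18.5;  (δx_2)² = 1.69
δΔx = √(20.2) = 4.49 cm
Δx = 118 cm, so δΔx/Δx = 4.49/118 = 0.0379.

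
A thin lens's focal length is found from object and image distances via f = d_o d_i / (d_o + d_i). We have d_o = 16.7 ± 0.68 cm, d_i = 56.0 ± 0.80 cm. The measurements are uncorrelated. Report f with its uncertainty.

12.9 ± 0.406 cm

∂f/∂d_o = (d_i/(d_o+d_i))² = 0.593;  ∂f/∂d_i = (d_o/(d_o+d_i))² = 0.0528
δf = √((∂f/∂d_o · δd_o)² + (∂f/∂d_i · δd_i)²) = √(0.163 + 0.00178) = 0.406 cm
f = 12.9 cm.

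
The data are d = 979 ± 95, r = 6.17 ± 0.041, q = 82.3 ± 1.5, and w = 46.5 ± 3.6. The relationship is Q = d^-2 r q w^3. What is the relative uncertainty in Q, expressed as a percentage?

30.3%

Products/powers → add relative errors in quadrature, weighted by exponent:
  (-2·δd/d)² = (-2×0.0970)² = 0.0377;  (1·δr/r)² = (1×0.00665)² = 4.42e-05;  (1·δq/q)² = (1×0.0182)² = 0.000332;  (3·δw/w)² = (3×0.0774)² = 0.0539
δQ/Q = √(0.0920) = 0.303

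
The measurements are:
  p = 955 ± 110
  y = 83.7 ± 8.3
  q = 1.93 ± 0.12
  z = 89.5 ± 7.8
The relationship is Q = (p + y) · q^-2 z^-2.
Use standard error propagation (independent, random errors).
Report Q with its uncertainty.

Let u = p + y = 1040. δu = √(δp² + δy²) = √(12100 + 68.9) = 110, so δu/u = 0.106.
Q is then a monomial in u, q, z:
δQ/Q = √((δu/u)² + (-2·δq/q)² + (-2·δz/z)²) = √(0.0113 + 0.0155 + 0.0304) = 0.239
Q = 0.0348, so δQ = 0.239 × 0.0348 = 0.00832.

0.0348 ± 0.00832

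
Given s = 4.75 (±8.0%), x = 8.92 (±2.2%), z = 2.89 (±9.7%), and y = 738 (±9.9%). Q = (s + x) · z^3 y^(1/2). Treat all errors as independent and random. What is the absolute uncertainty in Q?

Let u = s + x = 13.7. δu = √(δs² + δx²) = √(0.144 + 0.0385) = 0.428, so δu/u = 0.0313.
Q is then a monomial in u, z, y:
δQ/Q = √((δu/u)² + (3·δz/z)² + (½·δy/y)²) = √(0.000979 + 0.0847 + 0.00245) = 0.297
Q = 8960, so δQ = 0.297 × 8960 = 2660.

2660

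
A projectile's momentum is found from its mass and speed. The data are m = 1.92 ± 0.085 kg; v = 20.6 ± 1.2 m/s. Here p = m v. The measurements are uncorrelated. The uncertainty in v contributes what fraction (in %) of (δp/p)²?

63.4%

(δp/p)² = (1·δm/m)² + (1·δv/v)²
  m term: (1×0.0443)² = 0.00196
  v term: (1×0.0583)² = 0.00339
Total = 0.00535. Share from v = 0.00339/0.00535 = 0.634.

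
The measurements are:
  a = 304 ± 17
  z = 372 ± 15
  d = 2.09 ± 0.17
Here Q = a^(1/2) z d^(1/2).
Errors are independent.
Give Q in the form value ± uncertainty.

Relative error in a monomial: (δQ/Q)² = Σ (nᵢ · δxᵢ/xᵢ)².
  (½·δa/a)² = (0.5×0.0559)² = 0.000782;  (1·δz/z)² = (1×0.0403)² = 0.00163;  (½·δd/d)² = (0.5×0.0813)² = 0.00165
δQ/Q = √(0.00406) = 0.0637
Q = 9380, so δQ = 0.0637 × 9380 = 598.

9380 ± 598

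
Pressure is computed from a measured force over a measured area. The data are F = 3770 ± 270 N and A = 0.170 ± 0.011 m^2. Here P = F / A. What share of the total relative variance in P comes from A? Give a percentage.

(δP/P)² = (1·δF/F)² + (-1·δA/A)²
  F term: (1×0.0716)² = 0.00513
  A term: (-1×0.0647)² = 0.00419
Total = 0.00932. Share from A = 0.00419/0.00932 = 0.449.

44.9%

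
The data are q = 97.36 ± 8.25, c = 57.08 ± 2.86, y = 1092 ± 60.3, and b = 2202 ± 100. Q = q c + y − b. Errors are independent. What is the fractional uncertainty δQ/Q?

0.126

Let p = q·c = 5557. δp/p = √((1·δq/q)² + (1·δc/c)²) = √(0.00718 + 0.00251) = 0.0984, so δp = 547.
Q = p + y − b: δQ = √(δp² + δy² + δb²) = √(2.99e+05 + 3640 + 10000) = 559
Q = 4447, so δQ/Q = 559/4447 = 0.126.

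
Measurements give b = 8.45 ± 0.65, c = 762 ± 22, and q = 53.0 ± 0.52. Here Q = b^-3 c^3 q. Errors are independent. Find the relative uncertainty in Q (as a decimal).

0.247

Q is a product of powers, so relative uncertainties combine in quadrature:
  (-3·δb/b)² = (-3×0.0769)² = 0.0533;  (3·δc/c)² = (3×0.0289)² = 0.00750;  (1·δq/q)² = (1×0.00981)² = 9.63e-05
δQ/Q = √(0.0609) = 0.247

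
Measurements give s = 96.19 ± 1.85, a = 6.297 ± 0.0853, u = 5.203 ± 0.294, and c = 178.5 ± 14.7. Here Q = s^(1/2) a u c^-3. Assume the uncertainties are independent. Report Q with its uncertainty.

For a monomial Q ∝ s^(1/2), a, u, c^-3, fractional errors add in quadrature:
  (½·δs/s)² = (0.5×0.0192)² = 9.25e-05;  (1·δa/a)² = (1×0.0135)² = 0.000183;  (1·δu/u)² = (1×0.0565)² = 0.00319;  (-3·δc/c)² = (-3×0.0824)² = 0.0610
δQ/Q = √(0.0645) = 0.254
Q = 5.65e-05, so δQ = 0.254 × 5.65e-05 = 1.43e-05.

(5.650 ± 1.43) × 10^-5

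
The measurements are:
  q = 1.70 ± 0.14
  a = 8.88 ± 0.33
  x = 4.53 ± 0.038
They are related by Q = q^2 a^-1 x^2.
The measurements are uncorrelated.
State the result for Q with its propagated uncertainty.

Q is a product of powers, so relative uncertainties combine in quadrature:
  (2·δq/q)² = (2×0.0824)² = 0.0271;  (-1·δa/a)² = (-1×0.0372)² = 0.00138;  (2·δx/x)² = (2×0.00839)² = 0.000281
δQ/Q = √(0.0288) = 0.170
Q = 6.68, so δQ = 0.170 × 6.68 = 1.13.

6.68 ± 1.13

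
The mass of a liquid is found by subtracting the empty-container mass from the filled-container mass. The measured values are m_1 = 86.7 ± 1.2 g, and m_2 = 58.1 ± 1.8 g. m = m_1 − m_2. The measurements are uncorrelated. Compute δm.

Sums and differences: (δm)² = Σ (cᵢ δxᵢ)².
  (δm_1)² = 1.44;  (δm_2)² = 3.24
δm = √(4.68) = 2.16 g

2.16 g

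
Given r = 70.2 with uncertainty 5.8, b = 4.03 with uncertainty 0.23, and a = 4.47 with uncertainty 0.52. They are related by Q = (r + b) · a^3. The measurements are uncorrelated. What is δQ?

2370

Let u = r + b = 74.2. δu = √(δr² + δb²) = √(33.6 + 0.0529) = 5.80, so δu/u = 0.0782.
Q is then a monomial in u, a:
δQ/Q = √((δu/u)² + (3·δa/a)²) = √(0.00611 + 0.122) = 0.358
Q = 6630, so δQ = 0.358 × 6630 = 2370.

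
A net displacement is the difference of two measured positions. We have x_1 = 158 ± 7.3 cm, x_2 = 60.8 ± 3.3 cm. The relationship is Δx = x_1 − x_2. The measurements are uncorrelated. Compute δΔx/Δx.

0.0824

For a sum/difference, combine absolute errors in quadrature:
  (δx_1)² = 53.3;  (δx_2)² = 10.9
δΔx = √(64.2) = 8.01 cm
Δx = 97.2 cm, so δΔx/Δx = 8.01/97.2 = 0.0824.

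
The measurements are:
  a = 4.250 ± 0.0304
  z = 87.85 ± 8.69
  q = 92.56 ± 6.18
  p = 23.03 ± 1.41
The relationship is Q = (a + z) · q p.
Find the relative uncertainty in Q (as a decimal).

Let u = a + z = 92.10. δu = √(δa² + δz²) = √(0.000924 + 75.5) = 8.69, so δu/u = 0.0944.
Q is then a monomial in u, q, p:
δQ/Q = √((δu/u)² + (1·δq/q)² + (1·δp/p)²) = √(0.00890 + 0.00446 + 0.00375) = 0.131

0.131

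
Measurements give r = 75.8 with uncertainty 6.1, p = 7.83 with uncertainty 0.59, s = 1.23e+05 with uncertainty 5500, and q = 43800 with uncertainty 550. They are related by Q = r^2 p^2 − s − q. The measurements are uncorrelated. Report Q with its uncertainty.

(1.85 ± 0.779) × 10^5

Let w = r^2·p^2 = 3.52e+05. δw/w = √((2·δr/r)² + (2·δp/p)²) = √(0.0259 + 0.0227) = 0.220, so δw = 77700.
Q = w − s − q: δQ = √(δw² + δs² + δq²) = √(6.03e+09 + 3.02e+07 + 3.02e+05) = 77900
Q = 1.85e+05.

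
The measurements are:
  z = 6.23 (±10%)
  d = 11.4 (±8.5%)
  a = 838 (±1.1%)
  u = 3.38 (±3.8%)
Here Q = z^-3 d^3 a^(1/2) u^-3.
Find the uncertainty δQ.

Since Q is a product/quotient, work with relative uncertainties:
  (-3·δz/z)² = (-3×0.100)² = 0.0900;  (3·δd/d)² = (3×0.0850)² = 0.0650;  (½·δa/a)² = (0.5×0.0110)² = 3.03e-05;  (-3·δu/u)² = (-3×0.0380)² = 0.0130
δQ/Q = √(0.168) = 0.410
Q = 4.59, so δQ = 0.410 × 4.59 = 1.88.

1.88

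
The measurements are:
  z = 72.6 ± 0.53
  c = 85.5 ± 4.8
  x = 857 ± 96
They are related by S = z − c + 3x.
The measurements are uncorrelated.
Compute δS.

288

S is a linear combination, so absolute uncertainties add in quadrature:
  (δz)² = 0.281;  (δc)² = 23.0;  (3·δx)² = 82900
δS = √(83000) = 288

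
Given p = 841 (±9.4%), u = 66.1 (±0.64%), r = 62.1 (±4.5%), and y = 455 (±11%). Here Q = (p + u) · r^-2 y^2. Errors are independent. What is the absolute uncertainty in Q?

12300

Let w = p + u = 907. δw = √(δp² + δu²) = √(6250 + 0.179) = 79.1, so δw/w = 0.0872.
Q is then a monomial in w, r, y:
δQ/Q = √((δw/w)² + (-2·δr/r)² + (2·δy/y)²) = √(0.00760 + 0.00810 + 0.0484) = 0.253
Q = 48700, so δQ = 0.253 × 48700 = 12300.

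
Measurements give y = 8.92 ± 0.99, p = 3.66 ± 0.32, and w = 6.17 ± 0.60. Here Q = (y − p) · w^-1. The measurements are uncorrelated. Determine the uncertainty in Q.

0.188

Let u = y − p = 5.26. δu = √(δy² + δp²) = √(0.980 + 0.102) = 1.04, so δu/u = 0.198.
Q is then a monomial in u, w:
δQ/Q = √((δu/u)² + (-1·δw/w)²) = √(0.0391 + 0.00946) = 0.220
Q = 0.853, so δQ = 0.220 × 0.853 = 0.188.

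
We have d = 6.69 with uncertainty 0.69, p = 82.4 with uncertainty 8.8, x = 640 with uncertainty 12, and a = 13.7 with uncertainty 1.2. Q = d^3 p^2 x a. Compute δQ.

Relative error in a monomial: (δQ/Q)² = Σ (nᵢ · δxᵢ/xᵢ)².
  (3·δd/d)² = (3×0.103)² = 0.0957;  (2·δp/p)² = (2×0.107)² = 0.0456;  (1·δx/x)² = (1×0.0187)² = 0.000352;  (1·δa/a)² = (1×0.0876)² = 0.00767
δQ/Q = √(0.149) = 0.387
Q = 1.78e+10, so δQ = 0.387 × 1.78e+10 = 6.89e+09.

6.89e+09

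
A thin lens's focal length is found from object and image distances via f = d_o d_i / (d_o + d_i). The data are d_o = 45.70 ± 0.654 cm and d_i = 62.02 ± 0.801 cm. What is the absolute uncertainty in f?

0.260 cm

∂f/∂d_o = (d_i/(d_o+d_i))² = 0.331;  ∂f/∂d_i = (d_o/(d_o+d_i))² = 0.180
δf = √((∂f/∂d_o · δd_o)² + (∂f/∂d_i · δd_i)²) = √(0.0470 + 0.0208) = 0.260 cm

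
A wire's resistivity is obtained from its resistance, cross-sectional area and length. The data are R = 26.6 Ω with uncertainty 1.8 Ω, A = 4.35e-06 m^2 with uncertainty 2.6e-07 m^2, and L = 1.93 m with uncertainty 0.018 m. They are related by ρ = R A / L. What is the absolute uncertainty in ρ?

5.44e-06 Ω·m

Each factor contributes (exponent × relative error)² to (δρ/ρ)²:
  (1·δR/R)² = (1×0.0677)² = 0.00458;  (1·δA/A)² = (1×0.0598)² = 0.00357;  (-1·δL/L)² = (-1×0.00933)² = 8.7e-05
δρ/ρ = √(0.00824) = 0.0908
ρ = 6e-05 Ω·m, so δρ = 0.0908 × 6e-05 = 5.44e-06 Ω·m.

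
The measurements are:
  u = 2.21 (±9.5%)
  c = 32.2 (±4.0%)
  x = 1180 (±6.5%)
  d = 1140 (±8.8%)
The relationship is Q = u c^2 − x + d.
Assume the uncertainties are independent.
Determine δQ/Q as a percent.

Let p = u·c^2 = 2290. δp/p = √((1·δu/u)² + (2·δc/c)²) = √(0.00903 + 0.00640) = 0.124, so δp = 285.
Q = p − x + d: δQ = √(δp² + δx² + δd²) = √(81000 + 5880 + 10100) = 311
Q = 2250, so δQ/Q = 311/2250 = 0.138.

13.8%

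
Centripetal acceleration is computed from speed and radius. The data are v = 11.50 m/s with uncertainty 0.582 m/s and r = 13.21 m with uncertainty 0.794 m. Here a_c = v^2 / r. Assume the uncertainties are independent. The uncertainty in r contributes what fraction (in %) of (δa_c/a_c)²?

(δa_c/a_c)² = (2·δv/v)² + (-1·δr/r)²
  v term: (2×0.0506)² = 0.0102
  r term: (-1×0.0601)² = 0.00361
Total = 0.0139. Share from r = 0.00361/0.0139 = 0.261.

26.1%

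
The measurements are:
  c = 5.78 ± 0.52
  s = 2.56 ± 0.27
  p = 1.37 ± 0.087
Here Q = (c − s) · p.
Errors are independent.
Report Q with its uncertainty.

4.41 ± 0.850

Let u = c − s = 3.22. δu = √(δc² + δs²) = √(0.270 + 0.0729) = 0.586, so δu/u = 0.182.
Q is then a monomial in u, p:
δQ/Q = √((δu/u)² + (1·δp/p)²) = √(0.0331 + 0.00403) = 0.193
Q = 4.41, so δQ = 0.193 × 4.41 = 0.850.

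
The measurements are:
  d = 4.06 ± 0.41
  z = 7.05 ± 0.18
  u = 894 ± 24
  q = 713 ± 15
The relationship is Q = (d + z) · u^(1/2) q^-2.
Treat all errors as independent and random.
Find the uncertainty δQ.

Let w = d + z = 11.1. δw = √(δd² + δz²) = √(0.168 + 0.0324) = 0.448, so δw/w = 0.0403.
Q is then a monomial in w, u, q:
δQ/Q = √((δw/w)² + (½·δu/u)² + (-2·δq/q)²) = √(0.00162 + 0.000180 + 0.00177) = 0.0598
Q = 0.000653, so δQ = 0.0598 × 0.000653 = 3.91e-05.

3.91e-05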